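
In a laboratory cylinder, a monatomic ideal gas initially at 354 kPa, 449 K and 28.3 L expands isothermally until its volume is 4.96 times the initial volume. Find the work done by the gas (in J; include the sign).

16000 J

n = P₁V₁/(RT₁) = 354×28.3/(8.314×449) = 2.68 mol.
Isothermal: T stays 449 K; PV = const ⇒ V₂ = 140 L, P₂ = 71.4 kPa.
W = nRT ln(V₂/V₁) = 2.68×8.314×449×ln(4.96) = 16000 J.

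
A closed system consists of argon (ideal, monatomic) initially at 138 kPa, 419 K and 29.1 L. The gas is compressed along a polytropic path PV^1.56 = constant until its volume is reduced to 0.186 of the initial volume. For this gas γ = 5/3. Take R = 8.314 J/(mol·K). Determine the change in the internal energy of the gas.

9430 J

n = P₁V₁/(RT₁) = 138×29.1/(8.314×419) = 1.15 mol.
Polytropic n=1.56: T₂ = T₁(V₁/V₂)^(n−1) = 419×(5.38)^0.56 = 1070 K; P₂ = P₁(V₁/V₂)^n = 1900 kPa.
For an ideal gas ΔU = nCvΔT with Cv = (3/2)R = 12.5 J/(mol·K).
ΔU = 1.15×12.5×(1070−419) = 9430 J.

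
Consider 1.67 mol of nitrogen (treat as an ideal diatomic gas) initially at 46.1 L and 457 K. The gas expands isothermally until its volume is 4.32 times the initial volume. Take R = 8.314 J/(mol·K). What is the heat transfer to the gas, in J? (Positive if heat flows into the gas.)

P₁ = nRT₁/V₁ = 1.67×8.314×457/46.1 = 138 kPa.
Isothermal: T stays 457 K; PV = const ⇒ V₂ = 199 L, P₂ = 31.9 kPa.
ΔU = 0 (ideal gas, T constant).
W = nRT ln(V₂/V₁) = 1.67×8.314×457×ln(4.32) = 9280 J.
Q = ΔU + W = 9280 J.

9280 J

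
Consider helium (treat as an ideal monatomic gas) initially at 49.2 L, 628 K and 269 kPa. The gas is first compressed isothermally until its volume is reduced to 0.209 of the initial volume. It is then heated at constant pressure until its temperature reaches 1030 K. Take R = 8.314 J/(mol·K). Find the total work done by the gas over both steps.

n = P₁V₁/(RT₁) = 269×49.2/(8.314×628) = 2.53 mol.
Step 1 — Isothermal: T stays 628 K; PV = const ⇒ V₂ = 10.3 L, P₂ = 1290 kPa.
ΔU = 0 (ideal gas, T constant).
W = nRT ln(V₂/V₁) = 2.53×8.314×628×ln(0.209) = -20700 J.
Q = ΔU + W = -20700 J.
State after step 1: P = 1290 kPa, V = 10.3 L, T = 628 K.
Step 2 — Isobaric: P stays 1290 kPa; V/T = const ⇒ T₂ = 1030 K, V₂ = 16.9 L.
W = PΔV = 1290×(16.9−10.3) kPa·L = 8470 J.
ΔU = nCvΔT = 2.53×12.5×(1030−628) = 12700 J.
Q = ΔU + W = nCpΔT = 21200 J.
Net over both steps: W = -12200 J, Q = 462 J, ΔU = 12700 J.

-12200 J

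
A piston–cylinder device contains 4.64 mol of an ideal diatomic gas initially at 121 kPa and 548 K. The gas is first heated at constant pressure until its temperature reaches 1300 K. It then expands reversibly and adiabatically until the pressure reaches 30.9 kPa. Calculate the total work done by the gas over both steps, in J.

V₁ = nRT₁/P₁ = 4.64×8.314×548/121 = 175 L.
Step 1 — Isobaric: P stays 121 kPa; V/T = const ⇒ T₂ = 1300 K, V₂ = 414 L.
W = PΔV = 121×(414−175) kPa·L = 29000 J.
ΔU = nCvΔT = 4.64×20.8×(1300−548) = 72500 J.
Q = ΔU + W = nCpΔT = 102000 J.
State after step 1: P = 121 kPa, V = 414 L, T = 1300 K.
Step 2 — Adiabatic: T₂/T₁ = (P₂/P₁)^((γ−1)/γ) ⇒ T₂ = 1300×(0.255)^0.286 = 880 K; V₂ = 1100 L.
ΔU = nCvΔT = 4.64×20.8×(880−1300) = -40500 J.
Q = 0 for an adiabatic process, so W = −ΔU = 40500 J.
Net over both steps: W = 69500 J, Q = 102000 J, ΔU = 32000 J.

69500 J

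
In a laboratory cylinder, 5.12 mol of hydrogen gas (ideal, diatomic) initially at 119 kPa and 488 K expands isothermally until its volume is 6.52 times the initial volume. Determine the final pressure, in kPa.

18.3 kPa

V₁ = nRT₁/P₁ = 5.12×8.314×488/119 = 175 L.
Isothermal: T stays 488 K; PV = const ⇒ V₂ = 1140 L, P₂ = 18.3 kPa.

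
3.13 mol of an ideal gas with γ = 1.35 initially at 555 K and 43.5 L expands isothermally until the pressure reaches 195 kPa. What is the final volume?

P₁ = nRT₁/V₁ = 3.13×8.314×555/43.5 = 332 kPa.
Isothermal: T stays 555 K; PV = const ⇒ V₂ = 74.1 L, P₂ = 195 kPa.

74.1 L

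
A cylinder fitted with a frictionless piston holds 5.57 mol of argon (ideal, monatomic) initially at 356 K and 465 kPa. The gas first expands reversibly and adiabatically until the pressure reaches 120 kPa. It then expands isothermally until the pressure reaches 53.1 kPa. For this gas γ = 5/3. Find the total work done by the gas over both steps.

18200 J

V₁ = nRT₁/P₁ = 5.57×8.314×356/465 = 35.5 L.
Step 1 — Adiabatic: T₂/T₁ = (P₂/P₁)^((γ−1)/γ) ⇒ T₂ = 356×(0.258)^0.400 = 207 K; V₂ = 79.9 L.
ΔU = nCvΔT = 5.57×12.5×(207−356) = -10300 J.
Q = 0 for an adiabatic process, so W = −ΔU = 10300 J.
State after step 1: P = 120 kPa, V = 79.9 L, T = 207 K.
Step 2 — Isothermal: T stays 207 K; PV = const ⇒ V₂ = 181 L, P₂ = 53.1 kPa.
ΔU = 0 (ideal gas, T constant).
W = nRT ln(V₂/V₁) = 5.57×8.314×207×ln(2.26) = 7820 J.
Q = ΔU + W = 7820 J.
Net over both steps: W = 18200 J, Q = 7820 J, ΔU = -10300 J.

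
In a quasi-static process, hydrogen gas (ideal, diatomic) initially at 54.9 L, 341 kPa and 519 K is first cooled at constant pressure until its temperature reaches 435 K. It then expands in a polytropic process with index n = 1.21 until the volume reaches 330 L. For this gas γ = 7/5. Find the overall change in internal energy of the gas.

n = P₁V₁/(RT₁) = 341×54.9/(8.314×519) = 4.34 mol.
Step 1 — Isobaric: P stays 341 kPa; V/T = const ⇒ T₂ = 435 K, V₂ = 46.0 L.
W = PΔV = 341×(46.0−54.9) kPa·L = -3030 J.
ΔU = nCvΔT = 4.34×20.8×(435−519) = -7570 J.
Q = ΔU + W = nCpΔT = -10600 J.
State after step 1: P = 341 kPa, V = 46.0 L, T = 435 K.
Step 2 — Polytropic n=1.21: T₂ = T₁(V₁/V₂)^(n−1) = 435×(0.139)^0.21 = 288 K; P₂ = P₁(V₁/V₂)^n = 31.4 kPa.
W = (P₁V₁−P₂V₂)/(n−1) = (341×46.0−31.4×330)/0.21 = 25300 J.
ΔU = nCvΔT = 4.34×20.8×(288−435) = -13300 J.
Q = ΔU + W = 12000 J.
Net over both steps: W = 22300 J, Q = 1420 J, ΔU = -20900 J.

-20900 J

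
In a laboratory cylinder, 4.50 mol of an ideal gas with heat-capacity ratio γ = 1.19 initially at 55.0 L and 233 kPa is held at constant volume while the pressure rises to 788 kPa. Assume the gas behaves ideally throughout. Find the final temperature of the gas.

T₁ = P₁V₁/(nR) = 233×55.0/(4.50×8.314) = 343 K.
Isochoric: V stays 55.0 L; P/T = const ⇒ T₂ = 1160 K, P₂ = 788 kPa.

1160 K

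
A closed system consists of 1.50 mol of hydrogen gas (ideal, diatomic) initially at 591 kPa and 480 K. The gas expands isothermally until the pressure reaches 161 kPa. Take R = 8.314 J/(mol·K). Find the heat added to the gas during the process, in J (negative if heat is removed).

7780 J

V₁ = nRT₁/P₁ = 1.50×8.314×480/591 = 10.1 L.
Isothermal: T stays 480 K; PV = const ⇒ V₂ = 37.2 L, P₂ = 161 kPa.
ΔU = 0 (ideal gas, T constant).
W = nRT ln(V₂/V₁) = 1.50×8.314×480×ln(3.67) = 7780 J.
Q = ΔU + W = 7780 J.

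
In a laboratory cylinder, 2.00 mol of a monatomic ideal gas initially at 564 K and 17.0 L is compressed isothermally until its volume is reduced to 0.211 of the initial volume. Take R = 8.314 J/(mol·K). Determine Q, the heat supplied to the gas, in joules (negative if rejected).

P₁ = nRT₁/V₁ = 2.00×8.314×564/17.0 = 552 kPa.
Isothermal: T stays 564 K; PV = const ⇒ V₂ = 3.59 L, P₂ = 2610 kPa.
ΔU = 0 (ideal gas, T constant).
W = nRT ln(V₂/V₁) = 2.00×8.314×564×ln(0.211) = -14600 J.
Q = ΔU + W = -14600 J.

-14600 J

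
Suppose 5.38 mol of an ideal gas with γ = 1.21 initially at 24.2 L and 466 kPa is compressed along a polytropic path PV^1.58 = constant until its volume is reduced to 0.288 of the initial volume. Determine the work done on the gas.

20600 J

T₁ = P₁V₁/(nR) = 466×24.2/(5.38×8.314) = 252 K.
Polytropic n=1.58: T₂ = T₁(V₁/V₂)^(n−1) = 252×(3.47)^0.58 = 519 K; P₂ = P₁(V₁/V₂)^n = 3330 kPa.
W = (P₁V₁−P₂V₂)/(n−1) = (466×24.2−3330×6.97)/0.58 = -20600 J.
Work done on the gas = −W_by = 20600 J.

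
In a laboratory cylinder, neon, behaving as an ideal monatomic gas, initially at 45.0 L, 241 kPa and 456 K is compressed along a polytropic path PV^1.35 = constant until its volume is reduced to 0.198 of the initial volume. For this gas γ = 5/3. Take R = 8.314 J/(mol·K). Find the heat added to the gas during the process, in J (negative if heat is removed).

-11200 J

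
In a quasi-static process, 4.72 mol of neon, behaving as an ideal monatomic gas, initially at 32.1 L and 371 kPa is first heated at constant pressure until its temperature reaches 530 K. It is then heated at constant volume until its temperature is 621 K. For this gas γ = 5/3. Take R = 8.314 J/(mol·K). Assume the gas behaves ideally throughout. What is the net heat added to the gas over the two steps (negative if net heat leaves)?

T₁ = P₁V₁/(nR) = 371×32.1/(4.72×8.314) = 303 K.
Step 1 — Isobaric: P stays 371 kPa; V/T = const ⇒ T₂ = 530 K, V₂ = 56.1 L.
W = PΔV = 371×(56.1−32.1) kPa·L = 8890 J.
ΔU = nCvΔT = 4.72×12.5×(530−303) = 13300 J.
Q = ΔU + W = nCpΔT = 22200 J.
State after step 1: P = 371 kPa, V = 56.1 L, T = 530 K.
Step 2 — Isochoric: V stays 56.1 L; P/T = const ⇒ T₂ = 621 K, P₂ = 435 kPa.
W = 0 (no volume change).
ΔU = nCvΔT = 4.72×12.5×(621−530) = 5360 J.
Q = ΔU = 5360 J.
Net over both steps: W = 8890 J, Q = 27600 J, ΔU = 18700 J.

27600 J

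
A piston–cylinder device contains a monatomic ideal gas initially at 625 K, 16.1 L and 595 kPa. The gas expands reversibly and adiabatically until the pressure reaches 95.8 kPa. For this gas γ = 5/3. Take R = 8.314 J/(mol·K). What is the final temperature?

Adiabatic: T₂/T₁ = (P₂/P₁)^((γ−1)/γ) ⇒ T₂ = 625×(0.161)^0.400 = 301 K; V₂ = 48.2 L.

301 K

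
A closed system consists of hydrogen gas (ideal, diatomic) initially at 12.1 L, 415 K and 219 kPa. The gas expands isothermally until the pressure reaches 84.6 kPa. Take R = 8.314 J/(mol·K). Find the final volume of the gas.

31.3 L

Isothermal: T stays 415 K; PV = const ⇒ V₂ = 31.3 L, P₂ = 84.6 kPa.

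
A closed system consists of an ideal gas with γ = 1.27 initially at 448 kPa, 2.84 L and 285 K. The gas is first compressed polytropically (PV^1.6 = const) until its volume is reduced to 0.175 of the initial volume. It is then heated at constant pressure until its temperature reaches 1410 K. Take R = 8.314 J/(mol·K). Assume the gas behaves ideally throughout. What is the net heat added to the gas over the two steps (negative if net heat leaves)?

17400 J

n = P₁V₁/(RT₁) = 448×2.84/(8.314×285) = 0.537 mol.
Step 1 — Polytropic n=1.6: T₂ = T₁(V₁/V₂)^(n−1) = 285×(5.71)^0.60 = 811 K; P₂ = P₁(V₁/V₂)^n = 7280 kPa.
W = (P₁V₁−P₂V₂)/(n−1) = (448×2.84−7280×0.497)/0.60 = -3910 J.
ΔU = nCvΔT = 0.537×30.8×(811−285) = 8700 J.
Q = ΔU + W = 4780 J.
State after step 1: P = 7280 kPa, V = 0.497 L, T = 811 K.
Step 2 — Isobaric: P stays 7280 kPa; V/T = const ⇒ T₂ = 1410 K, V₂ = 0.864 L.
W = PΔV = 7280×(0.864−0.497) kPa·L = 2670 J.
ΔU = nCvΔT = 0.537×30.8×(1410−811) = 9900 J.
Q = ΔU + W = nCpΔT = 12600 J.
Net over both steps: W = -1240 J, Q = 17400 J, ΔU = 18600 J.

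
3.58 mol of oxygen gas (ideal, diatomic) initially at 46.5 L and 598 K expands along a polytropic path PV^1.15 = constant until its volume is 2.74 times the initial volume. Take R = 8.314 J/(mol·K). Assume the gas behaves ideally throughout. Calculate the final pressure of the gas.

120 kPa

P₁ = nRT₁/V₁ = 3.58×8.314×598/46.5 = 383 kPa.
Polytropic n=1.15: T₂ = T₁(V₁/V₂)^(n−1) = 598×(0.365)^0.15 = 514 K; P₂ = P₁(V₁/V₂)^n = 120 kPa.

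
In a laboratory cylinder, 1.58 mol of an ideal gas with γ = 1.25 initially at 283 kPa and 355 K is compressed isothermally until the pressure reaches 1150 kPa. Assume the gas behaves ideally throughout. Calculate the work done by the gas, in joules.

V₁ = nRT₁/P₁ = 1.58×8.314×355/283 = 16.5 L.
Isothermal: T stays 355 K; PV = const ⇒ V₂ = 4.06 L, P₂ = 1150 kPa.
W = nRT ln(V₂/V₁) = 1.58×8.314×355×ln(0.246) = -6540 J.

-6540 J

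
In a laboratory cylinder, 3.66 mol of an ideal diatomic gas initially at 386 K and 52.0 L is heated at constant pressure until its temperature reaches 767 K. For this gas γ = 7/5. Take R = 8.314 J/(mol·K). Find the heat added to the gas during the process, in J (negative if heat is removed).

P₁ = nRT₁/V₁ = 3.66×8.314×386/52.0 = 226 kPa.
Isobaric: P stays 226 kPa; V/T = const ⇒ T₂ = 767 K, V₂ = 103 L.
W = PΔV = 226×(103−52.0) kPa·L = 11600 J.
ΔU = nCvΔT = 3.66×20.8×(767−386) = 29000 J.
Q = ΔU + W = nCpΔT = 40600 J.

40600 J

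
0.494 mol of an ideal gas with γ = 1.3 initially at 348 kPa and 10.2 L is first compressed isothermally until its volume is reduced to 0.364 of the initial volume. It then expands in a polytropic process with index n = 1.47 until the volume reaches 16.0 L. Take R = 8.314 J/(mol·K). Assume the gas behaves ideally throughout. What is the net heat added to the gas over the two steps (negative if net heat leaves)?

T₁ = P₁V₁/(nR) = 348×10.2/(0.494×8.314) = 864 K.
Step 1 — Isothermal: T stays 864 K; PV = const ⇒ V₂ = 3.71 L, P₂ = 956 kPa.
ΔU = 0 (ideal gas, T constant).
W = nRT ln(V₂/V₁) = 0.494×8.314×864×ln(0.364) = -3590 J.
Q = ΔU + W = -3590 J.
State after step 1: P = 956 kPa, V = 3.71 L, T = 864 K.
Step 2 — Polytropic n=1.47: T₂ = T₁(V₁/V₂)^(n−1) = 864×(0.232)^0.47 = 435 K; P₂ = P₁(V₁/V₂)^n = 112 kPa.
W = (P₁V₁−P₂V₂)/(n−1) = (956×3.71−112×16.0)/0.47 = 3750 J.
ΔU = nCvΔT = 0.494×27.7×(435−864) = -5880 J.
Q = ΔU + W = -2130 J.
Net over both steps: W = 164 J, Q = -5710 J, ΔU = -5880 J.

-5710 J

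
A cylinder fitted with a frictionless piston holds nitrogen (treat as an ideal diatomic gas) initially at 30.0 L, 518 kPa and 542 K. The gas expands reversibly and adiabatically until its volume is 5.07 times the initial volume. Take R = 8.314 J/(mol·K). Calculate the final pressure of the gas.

Adiabatic: TV^(γ−1) = const ⇒ T₂ = 542×(0.197)^0.400 = 283 K; PV^γ = const ⇒ P₂ = 53.4 kPa.

53.4 kPa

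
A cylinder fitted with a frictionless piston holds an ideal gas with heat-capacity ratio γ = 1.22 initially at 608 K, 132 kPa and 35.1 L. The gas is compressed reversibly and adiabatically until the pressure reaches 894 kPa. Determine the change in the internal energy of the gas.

8680 J

n = P₁V₁/(RT₁) = 132×35.1/(8.314×608) = 0.917 mol.
Adiabatic: T₂/T₁ = (P₂/P₁)^((γ−1)/γ) ⇒ T₂ = 608×(6.77)^0.180 = 858 K; V₂ = 7.32 L.
For an ideal gas ΔU = nCvΔT with Cv = R/(γ−1) = 37.8 J/(mol·K).
ΔU = 0.917×37.8×(858−608) = 8680 J.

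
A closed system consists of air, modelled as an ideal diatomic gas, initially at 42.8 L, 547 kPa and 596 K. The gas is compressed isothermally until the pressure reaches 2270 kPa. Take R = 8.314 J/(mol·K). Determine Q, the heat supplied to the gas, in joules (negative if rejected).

-33300 J

n = P₁V₁/(RT₁) = 547×42.8/(8.314×596) = 4.72 mol.
Isothermal: T stays 596 K; PV = const ⇒ V₂ = 10.3 L, P₂ = 2270 kPa.
ΔU = 0 (ideal gas, T constant).
W = nRT ln(V₂/V₁) = 4.72×8.314×596×ln(0.241) = -33300 J.
Q = ΔU + W = -33300 J.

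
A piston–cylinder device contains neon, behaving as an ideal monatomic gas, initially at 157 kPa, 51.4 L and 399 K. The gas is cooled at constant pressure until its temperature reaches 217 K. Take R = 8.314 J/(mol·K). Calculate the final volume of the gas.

28.0 L

Isobaric: P stays 157 kPa; V/T = const ⇒ T₂ = 217 K, V₂ = 28.0 L.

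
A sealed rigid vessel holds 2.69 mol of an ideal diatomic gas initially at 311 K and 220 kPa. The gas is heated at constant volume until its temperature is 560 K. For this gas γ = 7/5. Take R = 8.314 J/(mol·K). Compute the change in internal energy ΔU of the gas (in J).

13900 J

V₁ = nRT₁/P₁ = 2.69×8.314×311/220 = 31.6 L.
Isochoric: V stays 31.6 L; P/T = const ⇒ T₂ = 560 K, P₂ = 396 kPa.
For an ideal gas ΔU = nCvΔT with Cv = (5/2)R = 20.8 J/(mol·K).
ΔU = 2.69×20.8×(560−311) = 13900 J.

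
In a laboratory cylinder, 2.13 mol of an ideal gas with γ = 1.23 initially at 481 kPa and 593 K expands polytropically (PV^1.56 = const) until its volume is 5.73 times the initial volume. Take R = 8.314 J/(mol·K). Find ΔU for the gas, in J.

-28500 J

V₁ = nRT₁/P₁ = 2.13×8.314×593/481 = 21.8 L.
Polytropic n=1.56: T₂ = T₁(V₁/V₂)^(n−1) = 593×(0.175)^0.56 = 223 K; P₂ = P₁(V₁/V₂)^n = 31.6 kPa.
For an ideal gas ΔU = nCvΔT with Cv = R/(γ−1) = 36.1 J/(mol·K).
ΔU = 2.13×36.1×(223−593) = -28500 J.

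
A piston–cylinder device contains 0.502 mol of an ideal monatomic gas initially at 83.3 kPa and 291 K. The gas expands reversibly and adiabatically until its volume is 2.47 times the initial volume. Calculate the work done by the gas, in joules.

V₁ = nRT₁/P₁ = 0.502×8.314×291/83.3 = 14.6 L.
Adiabatic: TV^(γ−1) = const ⇒ T₂ = 291×(0.405)^0.667 = 159 K; PV^γ = const ⇒ P₂ = 18.5 kPa.
ΔU = nCvΔT = 0.502×12.5×(159−291) = -825 J.
Q = 0 for an adiabatic process, so W = −ΔU = 825 J.

825 J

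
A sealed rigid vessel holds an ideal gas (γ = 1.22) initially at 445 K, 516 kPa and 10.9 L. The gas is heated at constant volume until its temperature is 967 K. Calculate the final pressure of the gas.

Isochoric: V stays 10.9 L; P/T = const ⇒ T₂ = 967 K, P₂ = 1120 kPa.

1120 kPa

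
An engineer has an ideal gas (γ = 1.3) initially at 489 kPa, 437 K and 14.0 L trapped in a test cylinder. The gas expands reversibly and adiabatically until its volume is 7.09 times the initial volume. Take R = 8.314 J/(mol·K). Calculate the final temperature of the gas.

243 K

Adiabatic: TV^(γ−1) = const ⇒ T₂ = 437×(0.141)^0.300 = 243 K; PV^γ = const ⇒ P₂ = 38.3 kPa.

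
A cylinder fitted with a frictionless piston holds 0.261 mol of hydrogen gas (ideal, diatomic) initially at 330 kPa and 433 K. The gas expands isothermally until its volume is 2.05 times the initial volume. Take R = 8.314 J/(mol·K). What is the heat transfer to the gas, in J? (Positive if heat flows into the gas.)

V₁ = nRT₁/P₁ = 0.261×8.314×433/330 = 2.85 L.
Isothermal: T stays 433 K; PV = const ⇒ V₂ = 5.84 L, P₂ = 161 kPa.
ΔU = 0 (ideal gas, T constant).
W = nRT ln(V₂/V₁) = 0.261×8.314×433×ln(2.05) = 674 J.
Q = ΔU + W = 674 J.

674 J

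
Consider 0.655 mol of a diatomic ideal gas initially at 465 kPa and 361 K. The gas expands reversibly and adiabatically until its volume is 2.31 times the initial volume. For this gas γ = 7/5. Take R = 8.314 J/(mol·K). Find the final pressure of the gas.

V₁ = nRT₁/P₁ = 0.655×8.314×361/465 = 4.23 L.
Adiabatic: TV^(γ−1) = const ⇒ T₂ = 361×(0.433)^0.400 = 258 K; PV^γ = const ⇒ P₂ = 144 kPa.

144 kPa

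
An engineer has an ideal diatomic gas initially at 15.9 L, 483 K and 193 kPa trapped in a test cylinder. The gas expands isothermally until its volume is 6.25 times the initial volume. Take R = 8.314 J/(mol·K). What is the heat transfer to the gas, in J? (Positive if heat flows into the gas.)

5620 J

n = P₁V₁/(RT₁) = 193×15.9/(8.314×483) = 0.764 mol.
Isothermal: T stays 483 K; PV = const ⇒ V₂ = 99.4 L, P₂ = 30.9 kPa.
ΔU = 0 (ideal gas, T constant).
W = nRT ln(V₂/V₁) = 0.764×8.314×483×ln(6.25) = 5620 J.
Q = ΔU + W = 5620 J.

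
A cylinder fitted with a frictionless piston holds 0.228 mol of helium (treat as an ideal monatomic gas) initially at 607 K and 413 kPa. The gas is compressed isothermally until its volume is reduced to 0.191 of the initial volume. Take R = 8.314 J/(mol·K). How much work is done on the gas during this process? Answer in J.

1900 J

V₁ = nRT₁/P₁ = 0.228×8.314×607/413 = 2.79 L.
Isothermal: T stays 607 K; PV = const ⇒ V₂ = 0.532 L, P₂ = 2160 kPa.
W = nRT ln(V₂/V₁) = 0.228×8.314×607×ln(0.191) = -1900 J.
Work done on the gas = −W_by = 1900 J.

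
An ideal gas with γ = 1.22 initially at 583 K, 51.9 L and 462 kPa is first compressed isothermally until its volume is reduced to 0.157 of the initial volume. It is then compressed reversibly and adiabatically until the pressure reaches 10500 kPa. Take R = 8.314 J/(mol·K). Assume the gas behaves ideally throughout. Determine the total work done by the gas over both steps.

n = P₁V₁/(RT₁) = 462×51.9/(8.314×583) = 4.95 mol.
Step 1 — Isothermal: T stays 583 K; PV = const ⇒ V₂ = 8.15 L, P₂ = 2940 kPa.
ΔU = 0 (ideal gas, T constant).
W = nRT ln(V₂/V₁) = 4.95×8.314×583×ln(0.157) = -44400 J.
Q = ΔU + W = -44400 J.
State after step 1: P = 2940 kPa, V = 8.15 L, T = 583 K.
Step 2 — Adiabatic: T₂/T₁ = (P₂/P₁)^((γ−1)/γ) ⇒ T₂ = 583×(3.57)^0.180 = 733 K; V₂ = 2.87 L.
ΔU = nCvΔT = 4.95×37.8×(733−583) = 28100 J.
Q = 0 for an adiabatic process, so W = −ΔU = -28100 J.
Net over both steps: W = -72500 J, Q = -44400 J, ΔU = 28100 J.

-72500 J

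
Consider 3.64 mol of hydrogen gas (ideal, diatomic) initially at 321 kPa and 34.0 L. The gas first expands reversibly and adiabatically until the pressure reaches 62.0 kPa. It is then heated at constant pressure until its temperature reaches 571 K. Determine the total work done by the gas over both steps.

T₁ = P₁V₁/(nR) = 321×34.0/(3.64×8.314) = 361 K.
Step 1 — Adiabatic: T₂/T₁ = (P₂/P₁)^((γ−1)/γ) ⇒ T₂ = 361×(0.193)^0.286 = 225 K; V₂ = 110 L.
ΔU = nCvΔT = 3.64×20.8×(225−361) = -10200 J.
Q = 0 for an adiabatic process, so W = −ΔU = 10200 J.
State after step 1: P = 62.0 kPa, V = 110 L, T = 225 K.
Step 2 — Isobaric: P stays 62.0 kPa; V/T = const ⇒ T₂ = 571 K, V₂ = 279 L.
W = PΔV = 62.0×(279−110) kPa·L = 10500 J.
ΔU = nCvΔT = 3.64×20.8×(571−225) = 26100 J.
Q = ΔU + W = nCpΔT = 36600 J.
Net over both steps: W = 20700 J, Q = 36600 J, ΔU = 15900 J.

20700 J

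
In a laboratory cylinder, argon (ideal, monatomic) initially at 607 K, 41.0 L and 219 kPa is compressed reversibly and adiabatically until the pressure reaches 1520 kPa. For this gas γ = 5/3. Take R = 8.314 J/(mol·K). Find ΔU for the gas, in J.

15800 J

n = P₁V₁/(RT₁) = 219×41.0/(8.314×607) = 1.78 mol.
Adiabatic: T₂/T₁ = (P₂/P₁)^((γ−1)/γ) ⇒ T₂ = 607×(6.94)^0.400 = 1320 K; V₂ = 12.8 L.
For an ideal gas ΔU = nCvΔT with Cv = (3/2)R = 12.5 J/(mol·K).
ΔU = 1.78×12.5×(1320−607) = 15800 J.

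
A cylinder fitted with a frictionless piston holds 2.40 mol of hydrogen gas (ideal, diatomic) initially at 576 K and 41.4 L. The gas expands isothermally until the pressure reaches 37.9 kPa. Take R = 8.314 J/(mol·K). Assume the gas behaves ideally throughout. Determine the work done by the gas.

22900 J

P₁ = nRT₁/V₁ = 2.40×8.314×576/41.4 = 278 kPa.
Isothermal: T stays 576 K; PV = const ⇒ V₂ = 303 L, P₂ = 37.9 kPa.
W = nRT ln(V₂/V₁) = 2.40×8.314×576×ln(7.32) = 22900 J.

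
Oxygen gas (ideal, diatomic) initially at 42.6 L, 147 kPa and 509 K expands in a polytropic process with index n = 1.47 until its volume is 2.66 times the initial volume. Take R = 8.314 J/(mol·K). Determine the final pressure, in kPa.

34.9 kPa

Polytropic n=1.47: T₂ = T₁(V₁/V₂)^(n−1) = 509×(0.376)^0.47 = 321 K; P₂ = P₁(V₁/V₂)^n = 34.9 kPa.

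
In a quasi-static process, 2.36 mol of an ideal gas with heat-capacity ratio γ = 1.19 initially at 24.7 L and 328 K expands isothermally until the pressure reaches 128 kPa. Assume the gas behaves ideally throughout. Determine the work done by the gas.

P₁ = nRT₁/V₁ = 2.36×8.314×328/24.7 = 261 kPa.
Isothermal: T stays 328 K; PV = const ⇒ V₂ = 50.3 L, P₂ = 128 kPa.
W = nRT ln(V₂/V₁) = 2.36×8.314×328×ln(2.04) = 4570 J.

4570 J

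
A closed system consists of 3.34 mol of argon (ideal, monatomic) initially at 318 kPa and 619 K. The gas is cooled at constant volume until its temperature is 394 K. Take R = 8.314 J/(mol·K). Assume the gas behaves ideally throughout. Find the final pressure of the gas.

202 kPa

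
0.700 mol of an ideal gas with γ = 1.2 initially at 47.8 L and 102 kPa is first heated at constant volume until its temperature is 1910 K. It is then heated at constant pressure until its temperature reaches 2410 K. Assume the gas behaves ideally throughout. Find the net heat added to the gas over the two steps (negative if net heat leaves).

T₁ = P₁V₁/(nR) = 102×47.8/(0.700×8.314) = 838 K.
Step 1 — Isochoric: V stays 47.8 L; P/T = const ⇒ T₂ = 1910 K, P₂ = 233 kPa.
W = 0 (no volume change).
ΔU = nCvΔT = 0.700×41.6×(1910−838) = 31200 J.
Q = ΔU = 31200 J.
State after step 1: P = 233 kPa, V = 47.8 L, T = 1910 K.
Step 2 — Isobaric: P stays 233 kPa; V/T = const ⇒ T₂ = 2410 K, V₂ = 60.3 L.
W = PΔV = 233×(60.3−47.8) kPa·L = 2910 J.
ΔU = nCvΔT = 0.700×41.6×(2410−1910) = 14500 J.
Q = ΔU + W = nCpΔT = 17500 J.
Net over both steps: W = 2910 J, Q = 48700 J, ΔU = 45800 J.

48700 J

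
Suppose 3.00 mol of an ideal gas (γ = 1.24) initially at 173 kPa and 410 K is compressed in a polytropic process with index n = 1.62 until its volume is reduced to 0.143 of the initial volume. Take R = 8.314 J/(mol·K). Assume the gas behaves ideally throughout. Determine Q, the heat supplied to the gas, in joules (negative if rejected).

V₁ = nRT₁/P₁ = 3.00×8.314×410/173 = 59.1 L.
Polytropic n=1.62: T₂ = T₁(V₁/V₂)^(n−1) = 410×(6.99)^0.62 = 1370 K; P₂ = P₁(V₁/V₂)^n = 4040 kPa.
W = (P₁V₁−P₂V₂)/(n−1) = (173×59.1−4040×8.45)/0.62 = -38600 J.
ΔU = nCvΔT = 3.00×34.6×(1370−410) = 99700 J.
Q = ΔU + W = 61100 J.

61100 J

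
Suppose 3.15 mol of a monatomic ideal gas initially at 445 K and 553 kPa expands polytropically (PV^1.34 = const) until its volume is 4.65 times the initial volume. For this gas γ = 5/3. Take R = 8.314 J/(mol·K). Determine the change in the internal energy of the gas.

-7110 J

V₁ = nRT₁/P₁ = 3.15×8.314×445/553 = 21.1 L.
Polytropic n=1.34: T₂ = T₁(V₁/V₂)^(n−1) = 445×(0.215)^0.34 = 264 K; P₂ = P₁(V₁/V₂)^n = 70.5 kPa.
For an ideal gas ΔU = nCvΔT with Cv = (3/2)R = 12.5 J/(mol·K).
ΔU = 3.15×12.5×(264−445) = -7110 J.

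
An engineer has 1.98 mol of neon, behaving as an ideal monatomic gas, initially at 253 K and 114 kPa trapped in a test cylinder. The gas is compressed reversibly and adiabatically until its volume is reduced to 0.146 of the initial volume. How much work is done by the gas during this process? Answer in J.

V₁ = nRT₁/P₁ = 1.98×8.314×253/114 = 36.5 L.
Adiabatic: TV^(γ−1) = const ⇒ T₂ = 253×(6.85)^0.667 = 912 K; PV^γ = const ⇒ P₂ = 2820 kPa.
ΔU = nCvΔT = 1.98×12.5×(912−253) = 16300 J.
Q = 0 for an adiabatic process, so W = −ΔU = -16300 J.

-16300 J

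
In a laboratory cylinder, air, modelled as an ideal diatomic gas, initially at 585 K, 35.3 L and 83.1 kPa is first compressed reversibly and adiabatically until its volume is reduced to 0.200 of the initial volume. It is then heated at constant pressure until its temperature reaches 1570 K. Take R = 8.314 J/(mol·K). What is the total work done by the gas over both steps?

n = P₁V₁/(RT₁) = 83.1×35.3/(8.314×585) = 0.603 mol.
Step 1 — Adiabatic: TV^(γ−1) = const ⇒ T₂ = 585×(5.00)^0.400 = 1110 K; PV^γ = const ⇒ P₂ = 791 kPa.
ΔU = nCvΔT = 0.603×20.8×(1110−585) = 6630 J.
Q = 0 for an adiabatic process, so W = −ΔU = -6630 J.
State after step 1: P = 791 kPa, V = 7.06 L, T = 1110 K.
Step 2 — Isobaric: P stays 791 kPa; V/T = const ⇒ T₂ = 1570 K, V₂ = 9.95 L.
W = PΔV = 791×(9.95−7.06) kPa·L = 2290 J.
ΔU = nCvΔT = 0.603×20.8×(1570−1110) = 5720 J.
Q = ΔU + W = nCpΔT = 8010 J.
Net over both steps: W = -4340 J, Q = 8010 J, ΔU = 12300 J.

-4340 J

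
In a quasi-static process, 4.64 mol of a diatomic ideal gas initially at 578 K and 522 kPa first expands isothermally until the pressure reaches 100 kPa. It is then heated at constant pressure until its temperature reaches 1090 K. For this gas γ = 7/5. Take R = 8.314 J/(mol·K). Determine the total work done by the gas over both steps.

V₁ = nRT₁/P₁ = 4.64×8.314×578/522 = 42.7 L.
Step 1 — Isothermal: T stays 578 K; PV = const ⇒ V₂ = 223 L, P₂ = 100 kPa.
ΔU = 0 (ideal gas, T constant).
W = nRT ln(V₂/V₁) = 4.64×8.314×578×ln(5.22) = 36800 J.
Q = ΔU + W = 36800 J.
State after step 1: P = 100 kPa, V = 223 L, T = 578 K.
Step 2 — Isobaric: P stays 100 kPa; V/T = const ⇒ T₂ = 1090 K, V₂ = 420 L.
W = PΔV = 100×(420−223) kPa·L = 19800 J.
ΔU = nCvΔT = 4.64×20.8×(1090−578) = 49400 J.
Q = ΔU + W = nCpΔT = 69100 J.
Net over both steps: W = 56600 J, Q = 106000 J, ΔU = 49400 J.

56600 J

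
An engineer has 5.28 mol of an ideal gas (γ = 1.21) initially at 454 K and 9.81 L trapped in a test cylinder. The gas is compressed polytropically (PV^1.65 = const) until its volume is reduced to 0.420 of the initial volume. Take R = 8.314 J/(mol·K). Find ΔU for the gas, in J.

71900 J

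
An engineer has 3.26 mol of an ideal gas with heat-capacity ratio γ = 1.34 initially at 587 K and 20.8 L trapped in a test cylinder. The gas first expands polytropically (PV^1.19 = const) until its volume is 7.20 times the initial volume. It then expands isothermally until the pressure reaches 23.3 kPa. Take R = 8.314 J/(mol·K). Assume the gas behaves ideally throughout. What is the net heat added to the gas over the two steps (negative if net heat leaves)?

P₁ = nRT₁/V₁ = 3.26×8.314×587/20.8 = 765 kPa.
Step 1 — Polytropic n=1.19: T₂ = T₁(V₁/V₂)^(n−1) = 587×(0.139)^0.19 = 403 K; P₂ = P₁(V₁/V₂)^n = 73.0 kPa.
W = (P₁V₁−P₂V₂)/(n−1) = (765×20.8−73.0×150)/0.19 = 26200 J.
ΔU = nCvΔT = 3.26×24.5×(403−587) = -14600 J.
Q = ΔU + W = 11600 J.
State after step 1: P = 73.0 kPa, V = 150 L, T = 403 K.
Step 2 — Isothermal: T stays 403 K; PV = const ⇒ V₂ = 469 L, P₂ = 23.3 kPa.
ΔU = 0 (ideal gas, T constant).
W = nRT ln(V₂/V₁) = 3.26×8.314×403×ln(3.13) = 12500 J.
Q = ΔU + W = 12500 J.
Net over both steps: W = 38700 J, Q = 24000 J, ΔU = -14600 J.

24000 J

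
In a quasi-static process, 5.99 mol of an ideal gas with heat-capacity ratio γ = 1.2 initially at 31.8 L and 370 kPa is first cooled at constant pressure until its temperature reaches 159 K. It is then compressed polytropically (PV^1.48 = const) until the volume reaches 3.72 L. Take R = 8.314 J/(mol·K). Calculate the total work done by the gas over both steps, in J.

T₁ = P₁V₁/(nR) = 370×31.8/(5.99×8.314) = 236 K.
Step 1 — Isobaric: P stays 370 kPa; V/T = const ⇒ T₂ = 159 K, V₂ = 21.4 L.
W = PΔV = 370×(21.4−31.8) kPa·L = -3850 J.
ΔU = nCvΔT = 5.99×41.6×(159−236) = -19200 J.
Q = ΔU + W = nCpΔT = -23100 J.
State after step 1: P = 370 kPa, V = 21.4 L, T = 159 K.
Step 2 — Polytropic n=1.48: T₂ = T₁(V₁/V₂)^(n−1) = 159×(5.75)^0.48 = 368 K; P₂ = P₁(V₁/V₂)^n = 4930 kPa.
W = (P₁V₁−P₂V₂)/(n−1) = (370×21.4−4930×3.72)/0.48 = -21700 J.
ΔU = nCvΔT = 5.99×41.6×(368−159) = 52100 J.
Q = ΔU + W = 30400 J.
Net over both steps: W = -25600 J, Q = 7310 J, ΔU = 32900 J.

-25600 J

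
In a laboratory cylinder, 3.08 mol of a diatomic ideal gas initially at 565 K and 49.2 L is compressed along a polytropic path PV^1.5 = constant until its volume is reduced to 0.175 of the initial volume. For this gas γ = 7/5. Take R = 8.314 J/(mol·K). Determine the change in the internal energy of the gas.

50300 J

P₁ = nRT₁/V₁ = 3.08×8.314×565/49.2 = 294 kPa.
Polytropic n=1.5: T₂ = T₁(V₁/V₂)^(n−1) = 565×(5.71)^0.50 = 1350 K; P₂ = P₁(V₁/V₂)^n = 4020 kPa.
For an ideal gas ΔU = nCvΔT with Cv = (5/2)R = 20.8 J/(mol·K).
ΔU = 3.08×20.8×(1350−565) = 50300 J.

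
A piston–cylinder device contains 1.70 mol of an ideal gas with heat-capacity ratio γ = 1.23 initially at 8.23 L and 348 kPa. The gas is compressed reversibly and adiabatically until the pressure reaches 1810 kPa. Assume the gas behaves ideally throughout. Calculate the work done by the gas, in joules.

T₁ = P₁V₁/(nR) = 348×8.23/(1.70×8.314) = 203 K.
Adiabatic: T₂/T₁ = (P₂/P₁)^((γ−1)/γ) ⇒ T₂ = 203×(5.20)^0.187 = 276 K; V₂ = 2.15 L.
ΔU = nCvΔT = 1.70×36.1×(276−203) = 4500 J.
Q = 0 for an adiabatic process, so W = −ΔU = -4500 J.

-4500 J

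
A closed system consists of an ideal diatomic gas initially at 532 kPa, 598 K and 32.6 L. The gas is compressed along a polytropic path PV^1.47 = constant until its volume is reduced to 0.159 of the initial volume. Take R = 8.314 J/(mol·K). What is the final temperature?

1420 K

Polytropic n=1.47: T₂ = T₁(V₁/V₂)^(n−1) = 598×(6.29)^0.47 = 1420 K; P₂ = P₁(V₁/V₂)^n = 7940 kPa.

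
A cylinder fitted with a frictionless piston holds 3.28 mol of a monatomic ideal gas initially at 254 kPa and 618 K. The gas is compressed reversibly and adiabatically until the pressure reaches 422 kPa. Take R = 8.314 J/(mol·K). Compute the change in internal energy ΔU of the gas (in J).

V₁ = nRT₁/P₁ = 3.28×8.314×618/254 = 66.3 L.
Adiabatic: T₂/T₁ = (P₂/P₁)^((γ−1)/γ) ⇒ T₂ = 618×(1.66)^0.400 = 757 K; V₂ = 48.9 L.
For an ideal gas ΔU = nCvΔT with Cv = (3/2)R = 12.5 J/(mol·K).
ΔU = 3.28×12.5×(757−618) = 5690 J.

5690 J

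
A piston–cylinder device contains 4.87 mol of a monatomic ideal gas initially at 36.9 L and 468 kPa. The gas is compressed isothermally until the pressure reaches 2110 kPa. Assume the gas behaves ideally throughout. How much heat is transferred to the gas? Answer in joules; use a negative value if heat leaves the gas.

-26000 J

T₁ = P₁V₁/(nR) = 468×36.9/(4.87×8.314) = 427 K.
Isothermal: T stays 427 K; PV = const ⇒ V₂ = 8.18 L, P₂ = 2110 kPa.
ΔU = 0 (ideal gas, T constant).
W = nRT ln(V₂/V₁) = 4.87×8.314×427×ln(0.222) = -26000 J.
Q = ΔU + W = -26000 J.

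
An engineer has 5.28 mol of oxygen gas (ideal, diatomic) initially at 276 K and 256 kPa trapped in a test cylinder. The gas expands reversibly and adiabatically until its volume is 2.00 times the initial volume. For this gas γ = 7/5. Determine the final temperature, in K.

209 K

V₁ = nRT₁/P₁ = 5.28×8.314×276/256 = 47.3 L.
Adiabatic: TV^(γ−1) = const ⇒ T₂ = 276×(0.500)^0.400 = 209 K; PV^γ = const ⇒ P₂ = 97.0 kPa.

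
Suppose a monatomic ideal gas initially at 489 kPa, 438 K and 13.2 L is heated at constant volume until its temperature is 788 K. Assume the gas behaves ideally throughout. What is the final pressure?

880 kPa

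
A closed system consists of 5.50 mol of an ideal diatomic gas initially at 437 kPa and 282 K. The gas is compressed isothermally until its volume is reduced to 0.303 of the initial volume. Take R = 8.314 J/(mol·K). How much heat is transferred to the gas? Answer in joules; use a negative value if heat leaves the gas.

V₁ = nRT₁/P₁ = 5.50×8.314×282/437 = 29.5 L.
Isothermal: T stays 282 K; PV = const ⇒ V₂ = 8.94 L, P₂ = 1440 kPa.
ΔU = 0 (ideal gas, T constant).
W = nRT ln(V₂/V₁) = 5.50×8.314×282×ln(0.303) = -15400 J.
Q = ΔU + W = -15400 J.

-15400 J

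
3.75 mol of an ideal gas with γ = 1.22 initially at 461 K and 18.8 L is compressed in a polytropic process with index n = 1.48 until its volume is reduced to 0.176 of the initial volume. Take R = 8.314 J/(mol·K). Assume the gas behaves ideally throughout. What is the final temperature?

1060 K

P₁ = nRT₁/V₁ = 3.75×8.314×461/18.8 = 765 kPa.
Polytropic n=1.48: T₂ = T₁(V₁/V₂)^(n−1) = 461×(5.68)^0.48 = 1060 K; P₂ = P₁(V₁/V₂)^n = 10000 kPa.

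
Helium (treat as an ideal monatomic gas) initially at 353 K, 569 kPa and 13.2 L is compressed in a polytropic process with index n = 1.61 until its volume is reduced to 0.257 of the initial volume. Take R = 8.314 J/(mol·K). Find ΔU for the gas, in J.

n = P₁V₁/(RT₁) = 569×13.2/(8.314×353) = 2.56 mol.
Polytropic n=1.61: T₂ = T₁(V₁/V₂)^(n−1) = 353×(3.89)^0.61 = 809 K; P₂ = P₁(V₁/V₂)^n = 5070 kPa.
For an ideal gas ΔU = nCvΔT with Cv = (3/2)R = 12.5 J/(mol·K).
ΔU = 2.56×12.5×(809−353) = 14500 J.

14500 J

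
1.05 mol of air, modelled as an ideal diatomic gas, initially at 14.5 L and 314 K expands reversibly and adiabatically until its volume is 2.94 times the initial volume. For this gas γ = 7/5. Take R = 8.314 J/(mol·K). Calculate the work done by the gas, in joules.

2400 J

P₁ = nRT₁/V₁ = 1.05×8.314×314/14.5 = 189 kPa.
Adiabatic: TV^(γ−1) = const ⇒ T₂ = 314×(0.340)^0.400 = 204 K; PV^γ = const ⇒ P₂ = 41.8 kPa.
ΔU = nCvΔT = 1.05×20.8×(204−314) = -2400 J.
Q = 0 for an adiabatic process, so W = −ΔU = 2400 J.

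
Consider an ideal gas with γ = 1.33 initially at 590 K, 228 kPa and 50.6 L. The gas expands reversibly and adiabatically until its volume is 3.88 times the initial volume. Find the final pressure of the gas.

Adiabatic: TV^(γ−1) = const ⇒ T₂ = 590×(0.258)^0.330 = 377 K; PV^γ = const ⇒ P₂ = 37.6 kPa.

37.6 kPa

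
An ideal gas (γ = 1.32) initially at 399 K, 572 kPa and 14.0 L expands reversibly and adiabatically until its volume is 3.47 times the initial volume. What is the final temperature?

Adiabatic: TV^(γ−1) = const ⇒ T₂ = 399×(0.288)^0.320 = 268 K; PV^γ = const ⇒ P₂ = 111 kPa.

268 K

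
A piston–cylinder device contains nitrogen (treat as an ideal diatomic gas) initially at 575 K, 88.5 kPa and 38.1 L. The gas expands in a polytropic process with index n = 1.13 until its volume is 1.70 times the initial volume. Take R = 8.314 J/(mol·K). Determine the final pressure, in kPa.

Polytropic n=1.13: T₂ = T₁(V₁/V₂)^(n−1) = 575×(0.588)^0.13 = 537 K; P₂ = P₁(V₁/V₂)^n = 48.6 kPa.

48.6 kPa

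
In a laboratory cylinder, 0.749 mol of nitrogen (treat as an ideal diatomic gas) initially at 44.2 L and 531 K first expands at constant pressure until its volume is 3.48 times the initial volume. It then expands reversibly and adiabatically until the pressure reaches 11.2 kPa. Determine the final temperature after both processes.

P₁ = nRT₁/V₁ = 0.749×8.314×531/44.2 = 74.8 kPa.
Step 1 — Isobaric: P stays 74.8 kPa; V/T = const ⇒ T₂ = 1850 K, V₂ = 154 L.
W = PΔV = 74.8×(154−44.2) kPa·L = 8200 J.
ΔU = nCvΔT = 0.749×20.8×(1850−531) = 20500 J.
Q = ΔU + W = nCpΔT = 28700 J.
State after step 1: P = 74.8 kPa, V = 154 L, T = 1850 K.
Step 2 — Adiabatic: T₂/T₁ = (P₂/P₁)^((γ−1)/γ) ⇒ T₂ = 1850×(0.150)^0.286 = 1070 K; V₂ = 597 L.
ΔU = nCvΔT = 0.749×20.8×(1070−1850) = -12000 J.
Q = 0 for an adiabatic process, so W = −ΔU = 12000 J.
Net over both steps: W = 20200 J, Q = 28700 J, ΔU = 8450 J.

1070 K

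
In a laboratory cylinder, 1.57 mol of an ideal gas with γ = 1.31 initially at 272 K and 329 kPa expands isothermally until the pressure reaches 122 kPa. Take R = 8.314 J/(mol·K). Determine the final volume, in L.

V₁ = nRT₁/P₁ = 1.57×8.314×272/329 = 10.8 L.
Isothermal: T stays 272 K; PV = const ⇒ V₂ = 29.1 L, P₂ = 122 kPa.

29.1 L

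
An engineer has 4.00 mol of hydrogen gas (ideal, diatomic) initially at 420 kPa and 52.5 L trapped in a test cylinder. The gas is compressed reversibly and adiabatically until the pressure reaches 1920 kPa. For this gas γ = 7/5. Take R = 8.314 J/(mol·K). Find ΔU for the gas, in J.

30000 J

T₁ = P₁V₁/(nR) = 420×52.5/(4.00×8.314) = 663 K.
Adiabatic: T₂/T₁ = (P₂/P₁)^((γ−1)/γ) ⇒ T₂ = 663×(4.57)^0.286 = 1020 K; V₂ = 17.7 L.
For an ideal gas ΔU = nCvΔT with Cv = (5/2)R = 20.8 J/(mol·K).
ΔU = 4.00×20.8×(1020−663) = 30000 J.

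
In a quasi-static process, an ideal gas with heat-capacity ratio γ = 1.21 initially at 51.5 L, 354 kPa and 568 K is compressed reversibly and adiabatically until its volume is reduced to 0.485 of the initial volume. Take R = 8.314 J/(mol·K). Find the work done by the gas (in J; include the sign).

n = P₁V₁/(RT₁) = 354×51.5/(8.314×568) = 3.86 mol.
Adiabatic: TV^(γ−1) = const ⇒ T₂ = 568×(2.06)^0.210 = 661 K; PV^γ = const ⇒ P₂ = 850 kPa.
ΔU = nCvΔT = 3.86×39.6×(661−568) = 14200 J.
Q = 0 for an adiabatic process, so W = −ΔU = -14200 J.

-14200 J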